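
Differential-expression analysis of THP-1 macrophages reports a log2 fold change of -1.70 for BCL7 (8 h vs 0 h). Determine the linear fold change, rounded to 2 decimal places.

0.31

Fold change = 2^(-1.70) = 0.308
That is, BCL7 drops to 30.8% of the 0 h level.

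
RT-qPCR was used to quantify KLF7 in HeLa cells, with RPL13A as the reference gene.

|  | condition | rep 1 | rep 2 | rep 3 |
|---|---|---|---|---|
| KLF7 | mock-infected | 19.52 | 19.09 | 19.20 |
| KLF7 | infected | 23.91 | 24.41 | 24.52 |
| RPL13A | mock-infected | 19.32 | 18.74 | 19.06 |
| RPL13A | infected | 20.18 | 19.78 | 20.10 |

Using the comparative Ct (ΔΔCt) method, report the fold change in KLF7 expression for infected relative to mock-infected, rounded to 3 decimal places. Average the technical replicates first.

Mean Ct: KLF7 mock-infected 19.270; KLF7 infected 24.280; RPL13A mock-infected 19.040; RPL13A infected 20.020
ΔCt(mock-infected) = 19.270 − 19.040 = 0.230
ΔCt(infected) = 24.280 − 20.020 = 4.260
ΔΔCt = 4.260 − 0.230 = 4.030
Fold change = 2^(−4.030) = 0.0612

0.061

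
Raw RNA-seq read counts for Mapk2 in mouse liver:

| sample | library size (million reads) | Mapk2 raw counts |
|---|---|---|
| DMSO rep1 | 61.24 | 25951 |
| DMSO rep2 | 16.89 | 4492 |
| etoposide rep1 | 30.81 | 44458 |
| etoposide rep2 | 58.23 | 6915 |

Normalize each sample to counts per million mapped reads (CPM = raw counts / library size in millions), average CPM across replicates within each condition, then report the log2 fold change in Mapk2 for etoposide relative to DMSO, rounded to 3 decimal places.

CPM(DMSO rep1) = 25951 / 61.24 = 423.7590
CPM(DMSO rep2) = 4492 / 16.89 = 265.9562
CPM(etoposide rep1) = 44458 / 30.81 = 1442.9731
CPM(etoposide rep2) = 6915 / 58.23 = 118.7532
mean CPM(DMSO) = 344.8576; mean CPM(etoposide) = 780.8631
Fold change = 780.8631 / 344.8576 = 2.26431
log2(2.26431) = 1.1791

1.179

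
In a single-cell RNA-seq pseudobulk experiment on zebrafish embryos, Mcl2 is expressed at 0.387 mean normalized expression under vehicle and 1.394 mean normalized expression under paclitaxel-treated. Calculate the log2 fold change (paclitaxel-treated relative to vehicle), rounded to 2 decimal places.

Fold change = 1.394 / 0.387 = 3.6021
log2(3.6021) = 1.849

1.85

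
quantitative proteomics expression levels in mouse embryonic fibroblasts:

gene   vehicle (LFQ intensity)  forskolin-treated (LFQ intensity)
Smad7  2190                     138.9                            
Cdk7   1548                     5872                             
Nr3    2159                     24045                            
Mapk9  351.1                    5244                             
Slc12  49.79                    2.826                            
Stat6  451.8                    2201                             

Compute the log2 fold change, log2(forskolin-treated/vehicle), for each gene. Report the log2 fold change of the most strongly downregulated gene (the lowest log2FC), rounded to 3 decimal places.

-4.139

log2(138.9/2190) = -3.979  (Smad7)
log2(5872/1548) = 1.923  (Cdk7)
log2(24045/2159) = 3.477  (Nr3)
log2(5244/351.1) = 3.901  (Mapk9)
log2(2.826/49.79) = -4.139  (Slc12)
log2(2201/451.8) = 2.284  (Stat6)
Slc12 is most strongly downregulated.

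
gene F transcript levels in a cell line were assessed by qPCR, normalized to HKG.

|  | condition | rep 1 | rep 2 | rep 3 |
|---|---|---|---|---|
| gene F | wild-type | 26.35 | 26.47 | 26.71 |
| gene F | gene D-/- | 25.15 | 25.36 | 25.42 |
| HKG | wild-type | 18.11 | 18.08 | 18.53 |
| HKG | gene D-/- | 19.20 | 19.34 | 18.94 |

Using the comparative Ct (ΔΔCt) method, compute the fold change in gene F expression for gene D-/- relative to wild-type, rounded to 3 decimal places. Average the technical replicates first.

Mean Ct: gene F wild-type 26.510; gene F gene D-/- 25.310; HKG wild-type 18.240; HKG gene D-/- 19.160
ΔCt(wild-type) = 26.510 − 18.240 = 8.270
ΔCt(gene D-/-) = 25.310 − 19.160 = 6.150
ΔΔCt = 6.150 − 8.270 = -2.120
Fold change = 2^(−(-2.120)) = 2^2.120 = 4.3469

4.347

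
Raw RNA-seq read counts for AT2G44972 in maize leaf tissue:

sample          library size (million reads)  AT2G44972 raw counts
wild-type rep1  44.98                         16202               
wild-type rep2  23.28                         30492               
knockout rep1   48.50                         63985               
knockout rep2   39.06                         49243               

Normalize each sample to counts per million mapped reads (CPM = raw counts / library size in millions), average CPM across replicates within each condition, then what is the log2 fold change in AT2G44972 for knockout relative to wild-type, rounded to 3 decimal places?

0.628

CPM(wild-type rep1) = 16202 / 44.98 = 360.2045
CPM(wild-type rep2) = 30492 / 23.28 = 1309.7938
CPM(knockout rep1) = 63985 / 48.50 = 1319.2784
CPM(knockout rep2) = 49243 / 39.06 = 1260.7015
mean CPM(wild-type) = 834.9992; mean CPM(knockout) = 1289.9899
Fold change = 1289.9899 / 834.9992 = 1.54490
log2(1.54490) = 0.6275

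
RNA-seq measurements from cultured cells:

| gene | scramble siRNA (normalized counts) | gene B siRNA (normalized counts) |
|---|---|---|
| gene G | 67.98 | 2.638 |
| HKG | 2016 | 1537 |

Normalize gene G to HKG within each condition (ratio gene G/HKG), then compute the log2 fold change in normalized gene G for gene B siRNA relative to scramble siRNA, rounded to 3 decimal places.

gene G/HKG (scramble siRNA) = 67.98 / 2016 = 0.03372
gene G/HKG (gene B siRNA) = 2.638 / 1537 = 0.0017163
Fold change = 0.0017163 / 0.03372 = 0.0509
log2(0.0509) = -4.2962

-4.296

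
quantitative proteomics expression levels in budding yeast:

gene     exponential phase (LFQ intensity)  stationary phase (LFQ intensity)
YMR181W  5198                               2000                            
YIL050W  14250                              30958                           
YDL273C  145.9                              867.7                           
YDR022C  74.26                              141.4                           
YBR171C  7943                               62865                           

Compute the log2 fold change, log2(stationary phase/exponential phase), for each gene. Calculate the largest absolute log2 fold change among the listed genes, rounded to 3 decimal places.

log2(2000/5198) = -1.378  (YMR181W)
log2(30958/14250) = 1.119  (YIL050W)
log2(867.7/145.9) = 2.572  (YDL273C)
log2(141.4/74.26) = 0.929  (YDR022C)
log2(62865/7943) = 2.985  (YBR171C)
The largest magnitude belongs to YBR171C.

2.985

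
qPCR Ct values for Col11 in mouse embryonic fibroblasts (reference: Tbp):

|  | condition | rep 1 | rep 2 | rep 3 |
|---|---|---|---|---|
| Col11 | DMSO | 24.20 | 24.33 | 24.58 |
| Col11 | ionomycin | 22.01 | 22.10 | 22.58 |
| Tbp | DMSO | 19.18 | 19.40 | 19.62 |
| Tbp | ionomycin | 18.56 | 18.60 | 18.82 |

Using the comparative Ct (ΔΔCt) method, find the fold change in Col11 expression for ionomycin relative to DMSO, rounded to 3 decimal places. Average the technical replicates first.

Mean Ct: Col11 DMSO 24.370; Col11 ionomycin 22.230; Tbp DMSO 19.400; Tbp ionomycin 18.660
ΔCt(DMSO) = 24.370 − 19.400 = 4.970
ΔCt(ionomycin) = 22.230 − 18.660 = 3.570
ΔΔCt = 3.570 − 4.970 = -1.400
Fold change = 2^(−(-1.400)) = 2^1.400 = 2.6390

2.639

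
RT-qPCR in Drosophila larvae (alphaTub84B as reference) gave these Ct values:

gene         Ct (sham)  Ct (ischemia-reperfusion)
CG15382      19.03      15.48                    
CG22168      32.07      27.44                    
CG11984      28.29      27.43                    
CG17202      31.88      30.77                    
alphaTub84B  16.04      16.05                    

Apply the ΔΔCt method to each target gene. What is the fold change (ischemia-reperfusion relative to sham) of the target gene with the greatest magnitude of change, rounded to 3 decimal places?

CG15382: ΔΔCt = (15.48−16.05) − (19.03−16.04) = -0.57 − 2.99 = -3.56; fold change = 2^3.56 = 11.794
CG22168: ΔΔCt = (27.44−16.05) − (32.07−16.04) = 11.39 − 16.03 = -4.64; fold change = 2^4.64 = 24.933
CG11984: ΔΔCt = (27.43−16.05) − (28.29−16.04) = 11.38 − 12.25 = -0.87; fold change = 2^0.87 = 1.828
CG17202: ΔΔCt = (30.77−16.05) − (31.88−16.04) = 14.72 − 15.84 = -1.12; fold change = 2^1.12 = 2.173
CG22168 has the largest |ΔΔCt| = 4.64.

24.933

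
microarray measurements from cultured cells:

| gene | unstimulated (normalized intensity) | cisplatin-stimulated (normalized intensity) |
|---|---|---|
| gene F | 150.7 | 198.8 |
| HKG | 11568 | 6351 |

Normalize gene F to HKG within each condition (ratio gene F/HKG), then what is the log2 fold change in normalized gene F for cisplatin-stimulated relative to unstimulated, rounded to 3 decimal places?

gene F/HKG (unstimulated) = 150.7 / 11568 = 0.013027
gene F/HKG (cisplatin-stimulated) = 198.8 / 6351 = 0.031302
Fold change = 0.031302 / 0.013027 = 2.4028
log2(2.4028) = 1.2647

1.265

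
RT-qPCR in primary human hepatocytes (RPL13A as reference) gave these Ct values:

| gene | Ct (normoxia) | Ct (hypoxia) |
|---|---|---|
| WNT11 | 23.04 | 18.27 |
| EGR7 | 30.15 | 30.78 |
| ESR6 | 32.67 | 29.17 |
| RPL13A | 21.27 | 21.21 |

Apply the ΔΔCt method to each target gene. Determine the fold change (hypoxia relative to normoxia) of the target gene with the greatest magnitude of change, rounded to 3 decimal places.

26.173

WNT11: ΔΔCt = (18.27−21.21) − (23.04−21.27) = -2.94 − 1.77 = -4.71; fold change = 2^4.71 = 26.173
EGR7: ΔΔCt = (30.78−21.21) − (30.15−21.27) = 9.57 − 8.88 = 0.69; fold change = 2^-0.69 = 0.620
ESR6: ΔΔCt = (29.17−21.21) − (32.67−21.27) = 7.96 − 11.40 = -3.44; fold change = 2^3.44 = 10.853
WNT11 has the largest |ΔΔCt| = 4.71.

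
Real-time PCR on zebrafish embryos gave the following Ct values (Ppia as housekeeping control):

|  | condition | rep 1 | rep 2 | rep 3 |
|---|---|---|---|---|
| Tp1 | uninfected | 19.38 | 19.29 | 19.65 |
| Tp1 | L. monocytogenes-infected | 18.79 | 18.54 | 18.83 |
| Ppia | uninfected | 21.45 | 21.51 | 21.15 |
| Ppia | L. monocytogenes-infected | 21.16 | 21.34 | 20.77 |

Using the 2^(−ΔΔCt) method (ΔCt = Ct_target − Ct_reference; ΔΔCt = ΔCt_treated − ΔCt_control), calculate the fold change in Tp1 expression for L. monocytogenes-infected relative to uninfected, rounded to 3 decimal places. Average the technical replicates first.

1.357

Mean Ct: Tp1 uninfected 19.440; Tp1 L. monocytogenes-infected 18.720; Ppia uninfected 21.370; Ppia L. monocytogenes-infected 21.090
ΔCt(uninfected) = 19.440 − 21.370 = -1.930
ΔCt(L. monocytogenes-infected) = 18.720 − 21.090 = -2.370
ΔΔCt = -2.370 − (-1.930) = -0.440
Fold change = 2^(−(-0.440)) = 2^0.440 = 1.3566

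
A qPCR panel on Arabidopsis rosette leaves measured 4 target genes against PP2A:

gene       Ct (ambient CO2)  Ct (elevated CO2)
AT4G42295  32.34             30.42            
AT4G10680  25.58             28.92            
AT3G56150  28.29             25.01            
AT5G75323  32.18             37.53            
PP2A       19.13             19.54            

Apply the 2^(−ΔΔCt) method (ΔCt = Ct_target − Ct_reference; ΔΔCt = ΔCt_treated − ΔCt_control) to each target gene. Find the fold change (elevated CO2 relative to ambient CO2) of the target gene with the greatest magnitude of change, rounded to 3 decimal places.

AT4G42295: ΔΔCt = (30.42−19.54) − (32.34−19.13) = 10.88 − 13.21 = -2.33; fold change = 2^2.33 = 5.028
AT4G10680: ΔΔCt = (28.92−19.54) − (25.58−19.13) = 9.38 − 6.45 = 2.93; fold change = 2^-2.93 = 0.131
AT3G56150: ΔΔCt = (25.01−19.54) − (28.29−19.13) = 5.47 − 9.16 = -3.69; fold change = 2^3.69 = 12.906
AT5G75323: ΔΔCt = (37.53−19.54) − (32.18−19.13) = 17.99 − 13.05 = 4.94; fold change = 2^-4.94 = 0.033
AT5G75323 has the largest |ΔΔCt| = 4.94.

0.033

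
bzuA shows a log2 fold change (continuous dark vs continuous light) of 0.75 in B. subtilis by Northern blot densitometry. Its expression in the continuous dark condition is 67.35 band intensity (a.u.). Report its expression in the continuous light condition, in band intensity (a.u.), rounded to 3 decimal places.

40.047

Fold change = 2^(0.75) = 1.6818
continuous light expression = 67.35 / 1.6818 = 40.047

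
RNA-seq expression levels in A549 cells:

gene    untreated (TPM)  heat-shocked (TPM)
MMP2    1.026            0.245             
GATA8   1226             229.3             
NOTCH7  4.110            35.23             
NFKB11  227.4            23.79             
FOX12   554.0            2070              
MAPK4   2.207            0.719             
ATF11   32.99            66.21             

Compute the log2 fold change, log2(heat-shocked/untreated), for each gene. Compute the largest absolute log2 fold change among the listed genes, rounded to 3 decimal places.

3.257

log2(0.245/1.026) = -2.066  (MMP2)
log2(229.3/1226) = -2.419  (GATA8)
log2(35.23/4.110) = 3.100  (NOTCH7)
log2(23.79/227.4) = -3.257  (NFKB11)
log2(2070/554.0) = 1.902  (FOX12)
log2(0.719/2.207) = -1.618  (MAPK4)
log2(66.21/32.99) = 1.005  (ATF11)
The largest magnitude belongs to NFKB11.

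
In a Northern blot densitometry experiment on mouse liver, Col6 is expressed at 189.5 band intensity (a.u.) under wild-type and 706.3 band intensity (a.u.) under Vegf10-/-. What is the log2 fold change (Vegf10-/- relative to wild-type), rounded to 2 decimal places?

1.90

Fold change = 706.3 / 189.5 = 3.7272
log2(3.7272) = 1.898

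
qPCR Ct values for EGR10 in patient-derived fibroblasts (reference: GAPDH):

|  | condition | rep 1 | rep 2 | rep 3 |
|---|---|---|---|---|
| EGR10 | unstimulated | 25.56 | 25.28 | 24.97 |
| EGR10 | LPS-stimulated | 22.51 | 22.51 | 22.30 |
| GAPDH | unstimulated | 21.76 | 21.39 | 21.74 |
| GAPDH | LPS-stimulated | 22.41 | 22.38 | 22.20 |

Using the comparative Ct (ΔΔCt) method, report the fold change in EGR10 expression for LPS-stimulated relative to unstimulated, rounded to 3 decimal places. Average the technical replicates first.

Mean Ct: EGR10 unstimulated 25.270; EGR10 LPS-stimulated 22.440; GAPDH unstimulated 21.630; GAPDH LPS-stimulated 22.330
ΔCt(unstimulated) = 25.270 − 21.630 = 3.640
ΔCt(LPS-stimulated) = 22.440 − 22.330 = 0.110
ΔΔCt = 0.110 − 3.640 = -3.530
Fold change = 2^(−(-3.530)) = 2^3.530 = 11.5514

11.551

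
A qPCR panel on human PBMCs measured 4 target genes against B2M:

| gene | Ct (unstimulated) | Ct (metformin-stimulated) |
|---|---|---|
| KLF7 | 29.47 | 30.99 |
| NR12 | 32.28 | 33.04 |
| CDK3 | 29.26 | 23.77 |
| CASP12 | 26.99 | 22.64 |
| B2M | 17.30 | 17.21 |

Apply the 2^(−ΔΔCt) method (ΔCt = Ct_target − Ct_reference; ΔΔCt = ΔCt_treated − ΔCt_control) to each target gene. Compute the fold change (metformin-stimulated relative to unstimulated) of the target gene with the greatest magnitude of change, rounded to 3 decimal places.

KLF7: ΔΔCt = (30.99−17.21) − (29.47−17.30) = 13.78 − 12.17 = 1.61; fold change = 2^-1.61 = 0.328
NR12: ΔΔCt = (33.04−17.21) − (32.28−17.30) = 15.83 − 14.98 = 0.85; fold change = 2^-0.85 = 0.555
CDK3: ΔΔCt = (23.77−17.21) − (29.26−17.30) = 6.56 − 11.96 = -5.40; fold change = 2^5.40 = 42.224
CASP12: ΔΔCt = (22.64−17.21) − (26.99−17.30) = 5.43 − 9.69 = -4.26; fold change = 2^4.26 = 19.160
CDK3 has the largest |ΔΔCt| = 5.40.

42.224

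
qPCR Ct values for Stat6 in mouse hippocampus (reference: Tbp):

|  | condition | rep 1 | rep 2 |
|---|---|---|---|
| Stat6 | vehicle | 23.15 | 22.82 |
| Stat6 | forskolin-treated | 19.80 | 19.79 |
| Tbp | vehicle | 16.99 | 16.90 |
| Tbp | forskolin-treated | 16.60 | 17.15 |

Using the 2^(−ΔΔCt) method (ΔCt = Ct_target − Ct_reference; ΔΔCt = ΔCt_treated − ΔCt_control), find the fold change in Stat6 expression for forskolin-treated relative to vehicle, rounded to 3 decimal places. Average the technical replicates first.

Mean Ct: Stat6 vehicle 22.985; Stat6 forskolin-treated 19.795; Tbp vehicle 16.945; Tbp forskolin-treated 16.875
ΔCt(vehicle) = 22.985 − 16.945 = 6.040
ΔCt(forskolin-treated) = 19.795 − 16.875 = 2.920
ΔΔCt = 2.920 − 6.040 = -3.120
Fold change = 2^(−(-3.120)) = 2^3.120 = 8.6939

8.694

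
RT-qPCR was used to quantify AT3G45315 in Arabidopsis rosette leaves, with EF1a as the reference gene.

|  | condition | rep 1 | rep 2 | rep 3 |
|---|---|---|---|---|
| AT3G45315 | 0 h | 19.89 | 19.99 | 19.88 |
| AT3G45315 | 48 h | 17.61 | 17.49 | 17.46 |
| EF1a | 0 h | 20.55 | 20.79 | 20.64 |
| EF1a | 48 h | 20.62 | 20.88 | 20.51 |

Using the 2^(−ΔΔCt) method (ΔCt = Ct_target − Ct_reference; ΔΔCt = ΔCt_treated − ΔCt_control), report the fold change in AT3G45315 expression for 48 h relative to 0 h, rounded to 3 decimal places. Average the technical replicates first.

5.315

Mean Ct: AT3G45315 0 h 19.920; AT3G45315 48 h 17.520; EF1a 0 h 20.660; EF1a 48 h 20.670
ΔCt(0 h) = 19.920 − 20.660 = -0.740
ΔCt(48 h) = 17.520 − 20.670 = -3.150
ΔΔCt = -3.150 − (-0.740) = -2.410
Fold change = 2^(−(-2.410)) = 2^2.410 = 5.3147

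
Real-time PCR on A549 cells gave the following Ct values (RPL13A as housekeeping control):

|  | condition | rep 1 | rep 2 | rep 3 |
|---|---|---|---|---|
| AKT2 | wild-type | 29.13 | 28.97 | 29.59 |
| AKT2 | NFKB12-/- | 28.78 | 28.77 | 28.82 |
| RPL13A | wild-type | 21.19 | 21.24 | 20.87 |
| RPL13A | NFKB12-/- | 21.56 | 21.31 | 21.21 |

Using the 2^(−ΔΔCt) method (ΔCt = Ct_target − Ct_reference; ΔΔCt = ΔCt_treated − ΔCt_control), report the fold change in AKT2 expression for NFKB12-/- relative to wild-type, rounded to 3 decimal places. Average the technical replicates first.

1.625

Mean Ct: AKT2 wild-type 29.230; AKT2 NFKB12-/- 28.790; RPL13A wild-type 21.100; RPL13A NFKB12-/- 21.360
ΔCt(wild-type) = 29.230 − 21.100 = 8.130
ΔCt(NFKB12-/-) = 28.790 − 21.360 = 7.430
ΔΔCt = 7.430 − 8.130 = -0.700
Fold change = 2^(−(-0.700)) = 2^0.700 = 1.6245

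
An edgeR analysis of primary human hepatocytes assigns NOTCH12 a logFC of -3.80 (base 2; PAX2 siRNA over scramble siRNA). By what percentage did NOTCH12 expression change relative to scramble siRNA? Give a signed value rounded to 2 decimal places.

-92.82%

Fold change = 2^(-3.80) = 0.0718
Percent change = (FC − 1) × 100% = (0.0718 − 1) × 100 = -92.82%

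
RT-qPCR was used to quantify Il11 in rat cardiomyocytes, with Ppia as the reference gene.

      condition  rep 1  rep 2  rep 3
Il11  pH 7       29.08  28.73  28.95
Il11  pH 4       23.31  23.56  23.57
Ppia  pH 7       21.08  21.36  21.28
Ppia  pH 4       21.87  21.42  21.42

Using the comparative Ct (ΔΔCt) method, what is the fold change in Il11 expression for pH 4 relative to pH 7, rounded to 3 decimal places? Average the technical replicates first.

54.569

Mean Ct: Il11 pH 7 28.920; Il11 pH 4 23.480; Ppia pH 7 21.240; Ppia pH 4 21.570
ΔCt(pH 7) = 28.920 − 21.240 = 7.680
ΔCt(pH 4) = 23.480 − 21.570 = 1.910
ΔΔCt = 1.910 − 7.680 = -5.770
Fold change = 2^(−(-5.770)) = 2^5.770 = 54.5686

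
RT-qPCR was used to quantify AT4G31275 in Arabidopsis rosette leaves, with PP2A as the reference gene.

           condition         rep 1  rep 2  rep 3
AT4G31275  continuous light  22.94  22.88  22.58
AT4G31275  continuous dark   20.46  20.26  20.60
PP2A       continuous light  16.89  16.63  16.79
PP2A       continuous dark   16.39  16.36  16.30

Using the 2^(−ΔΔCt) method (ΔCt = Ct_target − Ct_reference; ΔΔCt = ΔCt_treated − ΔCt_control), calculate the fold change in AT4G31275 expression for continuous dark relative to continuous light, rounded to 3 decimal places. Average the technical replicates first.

3.837

Mean Ct: AT4G31275 continuous light 22.800; AT4G31275 continuous dark 20.440; PP2A continuous light 16.770; PP2A continuous dark 16.350
ΔCt(continuous light) = 22.800 − 16.770 = 6.030
ΔCt(continuous dark) = 20.440 − 16.350 = 4.090
ΔΔCt = 4.090 − 6.030 = -1.940
Fold change = 2^(−(-1.940)) = 2^1.940 = 3.8371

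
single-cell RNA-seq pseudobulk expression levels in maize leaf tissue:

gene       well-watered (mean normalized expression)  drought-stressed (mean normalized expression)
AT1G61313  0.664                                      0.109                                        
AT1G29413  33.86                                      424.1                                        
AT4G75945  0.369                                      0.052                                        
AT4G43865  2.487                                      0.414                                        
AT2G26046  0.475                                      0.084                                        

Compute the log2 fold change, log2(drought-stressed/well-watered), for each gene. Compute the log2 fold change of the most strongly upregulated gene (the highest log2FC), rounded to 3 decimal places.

log2(0.109/0.664) = -2.607  (AT1G61313)
log2(424.1/33.86) = 3.647  (AT1G29413)
log2(0.052/0.369) = -2.827  (AT4G75945)
log2(0.414/2.487) = -2.587  (AT4G43865)
log2(0.084/0.475) = -2.499  (AT2G26046)
AT1G29413 is most strongly upregulated.

3.647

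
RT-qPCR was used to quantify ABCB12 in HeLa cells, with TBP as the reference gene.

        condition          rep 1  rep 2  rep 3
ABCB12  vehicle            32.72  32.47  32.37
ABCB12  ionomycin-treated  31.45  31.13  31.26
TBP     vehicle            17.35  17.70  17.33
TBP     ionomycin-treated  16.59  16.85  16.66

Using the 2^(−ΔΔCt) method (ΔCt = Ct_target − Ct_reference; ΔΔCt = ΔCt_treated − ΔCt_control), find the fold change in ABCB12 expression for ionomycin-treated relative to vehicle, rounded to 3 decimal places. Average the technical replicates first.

Mean Ct: ABCB12 vehicle 32.520; ABCB12 ionomycin-treated 31.280; TBP vehicle 17.460; TBP ionomycin-treated 16.700
ΔCt(vehicle) = 32.520 − 17.460 = 15.060
ΔCt(ionomycin-treated) = 31.280 − 16.700 = 14.580
ΔΔCt = 14.580 − 15.060 = -0.480
Fold change = 2^(−(-0.480)) = 2^0.480 = 1.3947

1.395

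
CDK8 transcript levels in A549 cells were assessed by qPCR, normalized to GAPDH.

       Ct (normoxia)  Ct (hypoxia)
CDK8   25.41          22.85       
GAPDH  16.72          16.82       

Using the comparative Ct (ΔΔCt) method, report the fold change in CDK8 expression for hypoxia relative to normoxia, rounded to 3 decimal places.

ΔCt(normoxia) = 25.410 − 16.720 = 8.690
ΔCt(hypoxia) = 22.850 − 16.820 = 6.030
ΔΔCt = 6.030 − 8.690 = -2.660
Fold change = 2^(−(-2.660)) = 2^2.660 = 6.3203

6.320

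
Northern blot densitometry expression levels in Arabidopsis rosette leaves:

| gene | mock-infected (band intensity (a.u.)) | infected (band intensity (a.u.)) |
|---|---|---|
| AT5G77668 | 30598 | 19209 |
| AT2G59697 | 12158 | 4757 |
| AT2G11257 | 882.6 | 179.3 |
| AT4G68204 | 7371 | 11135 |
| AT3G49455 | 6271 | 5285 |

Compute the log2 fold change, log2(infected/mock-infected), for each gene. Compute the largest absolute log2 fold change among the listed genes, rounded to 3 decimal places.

log2(19209/30598) = -0.672  (AT5G77668)
log2(4757/12158) = -1.354  (AT2G59697)
log2(179.3/882.6) = -2.299  (AT2G11257)
log2(11135/7371) = 0.595  (AT4G68204)
log2(5285/6271) = -0.247  (AT3G49455)
The largest magnitude belongs to AT2G11257.

2.299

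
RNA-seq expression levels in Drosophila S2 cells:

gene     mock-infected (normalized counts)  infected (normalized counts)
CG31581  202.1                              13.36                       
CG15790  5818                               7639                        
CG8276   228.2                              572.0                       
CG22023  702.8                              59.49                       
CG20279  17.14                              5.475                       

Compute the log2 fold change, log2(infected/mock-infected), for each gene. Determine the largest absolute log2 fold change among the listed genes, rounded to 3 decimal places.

3.919

log2(13.36/202.1) = -3.919  (CG31581)
log2(7639/5818) = 0.393  (CG15790)
log2(572.0/228.2) = 1.326  (CG8276)
log2(59.49/702.8) = -3.562  (CG22023)
log2(5.475/17.14) = -1.646  (CG20279)
The largest magnitude belongs to CG31581.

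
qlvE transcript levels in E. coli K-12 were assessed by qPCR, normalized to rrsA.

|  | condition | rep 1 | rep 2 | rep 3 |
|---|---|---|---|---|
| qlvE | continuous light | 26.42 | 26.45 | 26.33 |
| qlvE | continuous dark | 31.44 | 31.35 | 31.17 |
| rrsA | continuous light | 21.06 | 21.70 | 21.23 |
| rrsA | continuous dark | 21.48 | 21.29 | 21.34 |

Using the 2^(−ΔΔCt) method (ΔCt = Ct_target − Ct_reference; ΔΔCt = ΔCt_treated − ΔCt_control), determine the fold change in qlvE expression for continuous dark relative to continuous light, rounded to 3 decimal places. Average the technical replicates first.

Mean Ct: qlvE continuous light 26.400; qlvE continuous dark 31.320; rrsA continuous light 21.330; rrsA continuous dark 21.370
ΔCt(continuous light) = 26.400 − 21.330 = 5.070
ΔCt(continuous dark) = 31.320 − 21.370 = 9.950
ΔΔCt = 9.950 − 5.070 = 4.880
Fold change = 2^(−4.880) = 0.0340

0.034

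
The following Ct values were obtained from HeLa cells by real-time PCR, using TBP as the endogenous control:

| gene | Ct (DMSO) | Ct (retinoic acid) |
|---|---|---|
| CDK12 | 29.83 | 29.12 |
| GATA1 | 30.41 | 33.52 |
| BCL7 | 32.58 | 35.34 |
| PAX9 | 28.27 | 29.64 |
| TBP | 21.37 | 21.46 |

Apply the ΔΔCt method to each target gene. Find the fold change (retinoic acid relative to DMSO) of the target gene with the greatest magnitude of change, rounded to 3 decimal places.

0.123

CDK12: ΔΔCt = (29.12−21.46) − (29.83−21.37) = 7.66 − 8.46 = -0.80; fold change = 2^0.80 = 1.741
GATA1: ΔΔCt = (33.52−21.46) − (30.41−21.37) = 12.06 − 9.04 = 3.02; fold change = 2^-3.02 = 0.123
BCL7: ΔΔCt = (35.34−21.46) − (32.58−21.37) = 13.88 − 11.21 = 2.67; fold change = 2^-2.67 = 0.157
PAX9: ΔΔCt = (29.64−21.46) − (28.27−21.37) = 8.18 − 6.90 = 1.28; fold change = 2^-1.28 = 0.412
GATA1 has the largest |ΔΔCt| = 3.02.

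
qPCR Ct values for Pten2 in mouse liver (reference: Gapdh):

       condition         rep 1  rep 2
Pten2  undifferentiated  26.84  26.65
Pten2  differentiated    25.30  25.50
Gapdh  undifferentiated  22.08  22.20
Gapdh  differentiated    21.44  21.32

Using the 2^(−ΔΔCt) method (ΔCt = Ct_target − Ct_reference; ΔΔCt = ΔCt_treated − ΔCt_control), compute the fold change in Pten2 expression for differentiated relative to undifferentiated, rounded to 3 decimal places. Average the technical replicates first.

1.500

Mean Ct: Pten2 undifferentiated 26.745; Pten2 differentiated 25.400; Gapdh undifferentiated 22.140; Gapdh differentiated 21.380
ΔCt(undifferentiated) = 26.745 − 22.140 = 4.605
ΔCt(differentiated) = 25.400 − 21.380 = 4.020
ΔΔCt = 4.020 − 4.605 = -0.585
Fold change = 2^(−(-0.585)) = 2^0.585 = 1.5000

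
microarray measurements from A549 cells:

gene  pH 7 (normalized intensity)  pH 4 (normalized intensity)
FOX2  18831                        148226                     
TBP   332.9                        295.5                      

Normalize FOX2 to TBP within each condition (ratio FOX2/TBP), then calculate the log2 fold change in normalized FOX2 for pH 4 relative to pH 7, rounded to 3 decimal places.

FOX2/TBP (pH 7) = 18831 / 332.9 = 56.567
FOX2/TBP (pH 4) = 148226 / 295.5 = 501.61
Fold change = 501.61 / 56.567 = 8.8676
log2(8.8676) = 3.1485

3.149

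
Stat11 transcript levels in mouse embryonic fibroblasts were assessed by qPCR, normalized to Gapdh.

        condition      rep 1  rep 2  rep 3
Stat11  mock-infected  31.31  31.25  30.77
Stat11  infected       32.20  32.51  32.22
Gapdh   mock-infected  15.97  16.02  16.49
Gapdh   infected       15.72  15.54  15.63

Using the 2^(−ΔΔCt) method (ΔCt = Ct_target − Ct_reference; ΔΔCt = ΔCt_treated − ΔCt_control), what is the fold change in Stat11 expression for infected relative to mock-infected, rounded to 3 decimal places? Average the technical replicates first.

0.301

Mean Ct: Stat11 mock-infected 31.110; Stat11 infected 32.310; Gapdh mock-infected 16.160; Gapdh infected 15.630
ΔCt(mock-infected) = 31.110 − 16.160 = 14.950
ΔCt(infected) = 32.310 − 15.630 = 16.680
ΔΔCt = 16.680 − 14.950 = 1.730
Fold change = 2^(−1.730) = 0.3015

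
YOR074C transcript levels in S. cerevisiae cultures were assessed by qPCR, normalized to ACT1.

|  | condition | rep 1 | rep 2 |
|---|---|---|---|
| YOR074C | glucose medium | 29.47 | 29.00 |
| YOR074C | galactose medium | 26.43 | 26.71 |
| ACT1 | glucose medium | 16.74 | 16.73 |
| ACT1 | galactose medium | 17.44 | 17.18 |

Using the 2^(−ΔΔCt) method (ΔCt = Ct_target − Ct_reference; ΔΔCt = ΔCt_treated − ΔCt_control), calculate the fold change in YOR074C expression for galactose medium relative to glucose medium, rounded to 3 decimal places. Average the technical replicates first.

9.448

Mean Ct: YOR074C glucose medium 29.235; YOR074C galactose medium 26.570; ACT1 glucose medium 16.735; ACT1 galactose medium 17.310
ΔCt(glucose medium) = 29.235 − 16.735 = 12.500
ΔCt(galactose medium) = 26.570 − 17.310 = 9.260
ΔΔCt = 9.260 − 12.500 = -3.240
Fold change = 2^(−(-3.240)) = 2^3.240 = 9.4479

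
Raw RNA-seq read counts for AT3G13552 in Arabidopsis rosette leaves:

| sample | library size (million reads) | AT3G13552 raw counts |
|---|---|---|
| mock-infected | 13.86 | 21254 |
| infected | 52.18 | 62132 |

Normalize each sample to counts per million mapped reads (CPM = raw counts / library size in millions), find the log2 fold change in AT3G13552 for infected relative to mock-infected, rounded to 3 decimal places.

CPM(mock-infected) = 21254 / 13.86 = 1533.4776
CPM(infected) = 62132 / 52.18 = 1190.7244
Fold change = 1190.7244 / 1533.4776 = 0.77649
log2(0.77649) = -0.3650

-0.365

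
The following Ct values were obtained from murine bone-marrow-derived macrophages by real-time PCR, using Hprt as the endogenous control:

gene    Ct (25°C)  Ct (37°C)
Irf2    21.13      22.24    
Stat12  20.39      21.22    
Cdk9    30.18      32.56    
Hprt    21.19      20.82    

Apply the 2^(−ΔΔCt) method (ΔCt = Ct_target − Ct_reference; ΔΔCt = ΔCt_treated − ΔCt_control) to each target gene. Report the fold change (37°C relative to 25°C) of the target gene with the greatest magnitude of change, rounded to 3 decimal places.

Irf2: ΔΔCt = (22.24−20.82) − (21.13−21.19) = 1.42 − (-0.06) = 1.48; fold change = 2^-1.48 = 0.358
Stat12: ΔΔCt = (21.22−20.82) − (20.39−21.19) = 0.40 − (-0.80) = 1.20; fold change = 2^-1.20 = 0.435
Cdk9: ΔΔCt = (32.56−20.82) − (30.18−21.19) = 11.74 − 8.99 = 2.75; fold change = 2^-2.75 = 0.149
Cdk9 has the largest |ΔΔCt| = 2.75.

0.149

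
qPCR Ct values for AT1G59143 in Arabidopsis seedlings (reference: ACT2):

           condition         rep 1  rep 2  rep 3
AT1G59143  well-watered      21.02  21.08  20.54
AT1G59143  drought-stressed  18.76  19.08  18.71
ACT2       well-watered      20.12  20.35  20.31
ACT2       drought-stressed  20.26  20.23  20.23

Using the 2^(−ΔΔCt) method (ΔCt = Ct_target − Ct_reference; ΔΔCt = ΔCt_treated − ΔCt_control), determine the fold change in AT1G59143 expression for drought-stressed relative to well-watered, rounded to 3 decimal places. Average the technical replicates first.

Mean Ct: AT1G59143 well-watered 20.880; AT1G59143 drought-stressed 18.850; ACT2 well-watered 20.260; ACT2 drought-stressed 20.240
ΔCt(well-watered) = 20.880 − 20.260 = 0.620
ΔCt(drought-stressed) = 18.850 − 20.240 = -1.390
ΔΔCt = -1.390 − 0.620 = -2.010
Fold change = 2^(−(-2.010)) = 2^2.010 = 4.0278

4.028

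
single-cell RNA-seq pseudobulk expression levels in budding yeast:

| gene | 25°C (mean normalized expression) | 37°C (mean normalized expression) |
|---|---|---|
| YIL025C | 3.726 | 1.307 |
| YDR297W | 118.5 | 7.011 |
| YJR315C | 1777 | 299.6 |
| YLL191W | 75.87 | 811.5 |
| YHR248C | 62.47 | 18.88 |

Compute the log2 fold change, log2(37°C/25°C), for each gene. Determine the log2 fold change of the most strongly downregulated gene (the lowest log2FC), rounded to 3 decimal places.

-4.079

log2(1.307/3.726) = -1.511  (YIL025C)
log2(7.011/118.5) = -4.079  (YDR297W)
log2(299.6/1777) = -2.568  (YJR315C)
log2(811.5/75.87) = 3.419  (YLL191W)
log2(18.88/62.47) = -1.726  (YHR248C)
YDR297W is most strongly downregulated.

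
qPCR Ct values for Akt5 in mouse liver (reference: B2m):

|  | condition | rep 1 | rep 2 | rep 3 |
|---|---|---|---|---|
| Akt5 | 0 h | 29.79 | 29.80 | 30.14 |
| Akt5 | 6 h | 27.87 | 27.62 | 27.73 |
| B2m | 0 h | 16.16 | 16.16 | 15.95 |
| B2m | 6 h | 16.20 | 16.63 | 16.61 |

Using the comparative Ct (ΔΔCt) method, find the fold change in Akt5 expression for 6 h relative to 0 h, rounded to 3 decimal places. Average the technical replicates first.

Mean Ct: Akt5 0 h 29.910; Akt5 6 h 27.740; B2m 0 h 16.090; B2m 6 h 16.480
ΔCt(0 h) = 29.910 − 16.090 = 13.820
ΔCt(6 h) = 27.740 − 16.480 = 11.260
ΔΔCt = 11.260 − 13.820 = -2.560
Fold change = 2^(−(-2.560)) = 2^2.560 = 5.8971

5.897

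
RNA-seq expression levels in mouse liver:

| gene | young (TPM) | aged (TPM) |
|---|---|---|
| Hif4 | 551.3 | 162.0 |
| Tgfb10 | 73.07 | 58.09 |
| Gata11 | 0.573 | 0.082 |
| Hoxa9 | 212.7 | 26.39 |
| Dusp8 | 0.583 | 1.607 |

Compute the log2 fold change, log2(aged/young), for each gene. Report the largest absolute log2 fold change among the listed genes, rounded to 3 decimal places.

log2(162.0/551.3) = -1.767  (Hif4)
log2(58.09/73.07) = -0.331  (Tgfb10)
log2(0.082/0.573) = -2.805  (Gata11)
log2(26.39/212.7) = -3.011  (Hoxa9)
log2(1.607/0.583) = 1.463  (Dusp8)
The largest magnitude belongs to Hoxa9.

3.011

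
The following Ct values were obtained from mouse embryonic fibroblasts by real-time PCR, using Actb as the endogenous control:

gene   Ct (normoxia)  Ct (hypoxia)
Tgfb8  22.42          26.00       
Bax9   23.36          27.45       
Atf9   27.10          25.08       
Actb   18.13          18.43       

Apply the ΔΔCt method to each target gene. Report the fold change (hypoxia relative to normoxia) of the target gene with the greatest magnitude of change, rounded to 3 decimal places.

Tgfb8: ΔΔCt = (26.00−18.43) − (22.42−18.13) = 7.57 − 4.29 = 3.28; fold change = 2^-3.28 = 0.103
Bax9: ΔΔCt = (27.45−18.43) − (23.36−18.13) = 9.02 − 5.23 = 3.79; fold change = 2^-3.79 = 0.072
Atf9: ΔΔCt = (25.08−18.43) − (27.10−18.13) = 6.65 − 8.97 = -2.32; fold change = 2^2.32 = 4.993
Bax9 has the largest |ΔΔCt| = 3.79.

0.072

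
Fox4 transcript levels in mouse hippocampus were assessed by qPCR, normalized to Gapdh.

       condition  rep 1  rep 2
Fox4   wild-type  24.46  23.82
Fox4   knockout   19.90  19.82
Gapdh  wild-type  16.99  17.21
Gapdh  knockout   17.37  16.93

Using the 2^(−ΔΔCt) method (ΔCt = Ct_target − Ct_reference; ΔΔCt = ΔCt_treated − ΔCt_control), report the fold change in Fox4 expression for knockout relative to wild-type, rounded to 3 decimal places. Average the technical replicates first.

20.112

Mean Ct: Fox4 wild-type 24.140; Fox4 knockout 19.860; Gapdh wild-type 17.100; Gapdh knockout 17.150
ΔCt(wild-type) = 24.140 − 17.100 = 7.040
ΔCt(knockout) = 19.860 − 17.150 = 2.710
ΔΔCt = 2.710 − 7.040 = -4.330
Fold change = 2^(−(-4.330)) = 2^4.330 = 20.1122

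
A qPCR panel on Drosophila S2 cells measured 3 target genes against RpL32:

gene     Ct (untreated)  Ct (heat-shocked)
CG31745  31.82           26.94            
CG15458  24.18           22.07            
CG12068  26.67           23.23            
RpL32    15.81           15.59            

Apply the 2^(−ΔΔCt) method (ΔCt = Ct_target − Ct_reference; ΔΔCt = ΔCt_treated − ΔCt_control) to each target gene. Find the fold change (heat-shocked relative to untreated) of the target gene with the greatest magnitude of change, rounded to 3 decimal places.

CG31745: ΔΔCt = (26.94−15.59) − (31.82−15.81) = 11.35 − 16.01 = -4.66; fold change = 2^4.66 = 25.281
CG15458: ΔΔCt = (22.07−15.59) − (24.18−15.81) = 6.48 − 8.37 = -1.89; fold change = 2^1.89 = 3.706
CG12068: ΔΔCt = (23.23−15.59) − (26.67−15.81) = 7.64 − 10.86 = -3.22; fold change = 2^3.22 = 9.318
CG31745 has the largest |ΔΔCt| = 4.66.

25.281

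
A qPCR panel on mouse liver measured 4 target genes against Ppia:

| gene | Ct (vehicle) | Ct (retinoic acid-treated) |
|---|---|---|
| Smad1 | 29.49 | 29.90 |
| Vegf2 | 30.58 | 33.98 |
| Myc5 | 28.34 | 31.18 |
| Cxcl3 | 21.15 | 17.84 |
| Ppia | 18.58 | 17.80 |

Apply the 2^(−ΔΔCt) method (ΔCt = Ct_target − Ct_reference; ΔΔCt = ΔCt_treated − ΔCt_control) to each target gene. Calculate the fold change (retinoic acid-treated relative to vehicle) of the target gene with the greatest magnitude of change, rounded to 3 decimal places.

Smad1: ΔΔCt = (29.90−17.80) − (29.49−18.58) = 12.10 − 10.91 = 1.19; fold change = 2^-1.19 = 0.438
Vegf2: ΔΔCt = (33.98−17.80) − (30.58−18.58) = 16.18 − 12.00 = 4.18; fold change = 2^-4.18 = 0.055
Myc5: ΔΔCt = (31.18−17.80) − (28.34−18.58) = 13.38 − 9.76 = 3.62; fold change = 2^-3.62 = 0.081
Cxcl3: ΔΔCt = (17.84−17.80) − (21.15−18.58) = 0.04 − 2.57 = -2.53; fold change = 2^2.53 = 5.776
Vegf2 has the largest |ΔΔCt| = 4.18.

0.055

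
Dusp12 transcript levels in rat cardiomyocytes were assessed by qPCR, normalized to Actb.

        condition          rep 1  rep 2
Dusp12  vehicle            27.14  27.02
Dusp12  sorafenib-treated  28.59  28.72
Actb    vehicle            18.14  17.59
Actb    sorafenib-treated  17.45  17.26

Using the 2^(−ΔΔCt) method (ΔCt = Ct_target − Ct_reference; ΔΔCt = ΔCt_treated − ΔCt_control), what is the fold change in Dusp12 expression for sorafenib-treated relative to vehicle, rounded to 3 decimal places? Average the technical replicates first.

0.236

Mean Ct: Dusp12 vehicle 27.080; Dusp12 sorafenib-treated 28.655; Actb vehicle 17.865; Actb sorafenib-treated 17.355
ΔCt(vehicle) = 27.080 − 17.865 = 9.215
ΔCt(sorafenib-treated) = 28.655 − 17.355 = 11.300
ΔΔCt = 11.300 − 9.215 = 2.085
Fold change = 2^(−2.085) = 0.2357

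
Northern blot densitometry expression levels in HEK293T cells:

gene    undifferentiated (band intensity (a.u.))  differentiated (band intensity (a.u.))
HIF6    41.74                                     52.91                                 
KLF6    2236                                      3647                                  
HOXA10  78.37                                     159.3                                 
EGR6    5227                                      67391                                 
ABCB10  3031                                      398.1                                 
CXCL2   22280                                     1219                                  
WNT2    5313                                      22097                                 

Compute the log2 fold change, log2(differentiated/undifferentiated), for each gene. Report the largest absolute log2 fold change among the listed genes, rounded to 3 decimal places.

4.192

log2(52.91/41.74) = 0.342  (HIF6)
log2(3647/2236) = 0.706  (KLF6)
log2(159.3/78.37) = 1.023  (HOXA10)
log2(67391/5227) = 3.689  (EGR6)
log2(398.1/3031) = -2.929  (ABCB10)
log2(1219/22280) = -4.192  (CXCL2)
log2(22097/5313) = 2.056  (WNT2)
The largest magnitude belongs to CXCL2.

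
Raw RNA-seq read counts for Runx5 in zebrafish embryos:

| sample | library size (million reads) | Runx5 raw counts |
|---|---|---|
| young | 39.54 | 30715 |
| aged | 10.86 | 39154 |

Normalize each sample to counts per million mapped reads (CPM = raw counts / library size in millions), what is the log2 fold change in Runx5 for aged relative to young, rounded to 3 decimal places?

2.215

CPM(young) = 30715 / 39.54 = 776.8083
CPM(aged) = 39154 / 10.86 = 3605.3407
Fold change = 3605.3407 / 776.8083 = 4.64122
log2(4.64122) = 2.2145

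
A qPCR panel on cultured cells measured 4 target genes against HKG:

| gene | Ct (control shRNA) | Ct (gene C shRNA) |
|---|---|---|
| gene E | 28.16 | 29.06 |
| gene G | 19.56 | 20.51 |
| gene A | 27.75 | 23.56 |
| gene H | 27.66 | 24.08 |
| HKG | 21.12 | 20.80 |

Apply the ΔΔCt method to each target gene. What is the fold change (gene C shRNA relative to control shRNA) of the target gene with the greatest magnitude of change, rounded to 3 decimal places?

gene E: ΔΔCt = (29.06−20.80) − (28.16−21.12) = 8.26 − 7.04 = 1.22; fold change = 2^-1.22 = 0.429
gene G: ΔΔCt = (20.51−20.80) − (19.56−21.12) = -0.29 − (-1.56) = 1.27; fold change = 2^-1.27 = 0.415
gene A: ΔΔCt = (23.56−20.80) − (27.75−21.12) = 2.76 − 6.63 = -3.87; fold change = 2^3.87 = 14.621
gene H: ΔΔCt = (24.08−20.80) − (27.66−21.12) = 3.28 − 6.54 = -3.26; fold change = 2^3.26 = 9.580
gene A has the largest |ΔΔCt| = 3.87.

14.621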